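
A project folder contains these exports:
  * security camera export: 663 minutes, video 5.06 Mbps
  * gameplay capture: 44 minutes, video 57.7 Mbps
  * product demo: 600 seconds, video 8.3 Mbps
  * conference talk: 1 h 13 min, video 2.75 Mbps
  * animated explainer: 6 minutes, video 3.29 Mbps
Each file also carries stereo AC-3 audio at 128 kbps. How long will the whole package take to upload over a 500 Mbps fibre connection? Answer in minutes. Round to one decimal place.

12.6 minutes

Audio: 128 kbps = 0.128 Mbps.
security camera export: 5.188 Mbps × 39780 s = 206378.6 Mb
gameplay capture: 57.828 Mbps × 2640 s = 152665.9 Mb
product demo: 8.428 Mbps × 600 s = 5056.8 Mb
conference talk: 2.878 Mbps × 4380 s = 12605.6 Mb
animated explainer: 3.418 Mbps × 360 s = 1230.5 Mb
Total: 377937.5 Mb = 47242.2 MB.
At 500 Mbps: 377937.5 / 500 = 756 s ≈ 12.6 minutes.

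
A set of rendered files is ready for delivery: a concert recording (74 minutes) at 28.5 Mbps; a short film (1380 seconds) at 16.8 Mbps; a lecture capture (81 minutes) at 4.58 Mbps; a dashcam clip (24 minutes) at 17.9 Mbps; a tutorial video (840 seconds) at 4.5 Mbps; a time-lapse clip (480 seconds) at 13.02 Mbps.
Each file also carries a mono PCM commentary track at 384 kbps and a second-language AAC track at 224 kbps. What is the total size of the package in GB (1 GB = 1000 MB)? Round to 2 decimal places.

Audio total: 384 + 224 = 608 kbps = 0.608 Mbps.
concert recording: 29.108 Mbps × 4440 s = 129239.5 Mb
short film: 17.408 Mbps × 1380 s = 24023.0 Mb
lecture capture: 5.188 Mbps × 4860 s = 25213.7 Mb
dashcam clip: 18.508 Mbps × 1440 s = 26651.5 Mb
tutorial video: 5.108 Mbps × 840 s = 4290.7 Mb
time-lapse clip: 13.628 Mbps × 480 s = 6541.4 Mb
Total: 215959.9 Mb = 26995.0 MB.
= 26.99 GB.

26.99 GB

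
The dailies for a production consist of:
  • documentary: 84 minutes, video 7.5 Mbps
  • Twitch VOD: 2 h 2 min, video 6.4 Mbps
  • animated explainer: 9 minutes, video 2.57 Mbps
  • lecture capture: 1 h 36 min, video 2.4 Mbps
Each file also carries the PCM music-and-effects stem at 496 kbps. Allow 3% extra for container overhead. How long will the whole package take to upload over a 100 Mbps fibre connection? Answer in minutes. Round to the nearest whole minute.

Audio: 496 kbps = 0.496 Mbps.
documentary: 7.996 Mbps × 5040 s × 1.03 = 41508.8 Mb
Twitch VOD: 6.896 Mbps × 7320 s × 1.03 = 51993.1 Mb
animated explainer: 3.066 Mbps × 540 s × 1.03 = 1705.3 Mb
lecture capture: 2.896 Mbps × 5760 s × 1.03 = 17181.4 Mb
Total: 112388.6 Mb = 14048.6 MB.
At 100 Mbps: 112388.6 / 100 = 1124 s ≈ 18.7 minutes.

19 minutes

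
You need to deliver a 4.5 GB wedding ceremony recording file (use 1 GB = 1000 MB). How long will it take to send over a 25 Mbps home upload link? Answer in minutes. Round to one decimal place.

24.0 minutes

File: 4.5 GB = 36000.0 Mb.
At 25 Mbps: 36000.0 / 25 = 1440.0 s ≈ 24 minutes.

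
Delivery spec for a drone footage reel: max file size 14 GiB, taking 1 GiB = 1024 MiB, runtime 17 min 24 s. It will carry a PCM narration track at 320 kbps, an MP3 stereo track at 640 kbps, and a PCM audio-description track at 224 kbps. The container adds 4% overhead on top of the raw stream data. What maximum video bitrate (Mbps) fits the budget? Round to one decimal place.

Budget: 14 GiB = 120259.1 Mb.
Stream payload after overhead: 120259.1 / 1.04 = 115633.7 Mb.
17 min 24 s = 1044 s
Total bitrate budget: 115633.7 Mb / 1044 s = 110.760 Mbps.
Audio total: 320 + 640 + 224 = 1184 kbps = 1.184 Mbps.
Video: 110.760 − 1.184 = 109.576 Mbps.

109.6 Mbps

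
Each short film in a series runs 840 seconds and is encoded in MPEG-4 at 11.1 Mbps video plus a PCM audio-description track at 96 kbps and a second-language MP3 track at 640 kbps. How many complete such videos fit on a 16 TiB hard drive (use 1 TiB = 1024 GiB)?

Audio total: 96 + 640 = 736 kbps = 0.736 Mbps.
Total bitrate: 11.836 Mbps.
Per item: 11.836 Mbps × 840 s = 9,942 Mb = 1,243 MB.
Capacity: 16 TiB = 140,737,488 Mb; 14155.51 items → 14155 complete.

14155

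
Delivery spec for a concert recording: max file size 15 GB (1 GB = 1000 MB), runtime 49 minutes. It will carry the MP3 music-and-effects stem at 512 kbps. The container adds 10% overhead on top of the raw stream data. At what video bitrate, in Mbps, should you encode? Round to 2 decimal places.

Budget: 15 GB = 120000.0 Mb.
Stream payload after overhead: 120000.0 / 1.10 = 109090.9 Mb.
49 min = 2940 s
Total bitrate budget: 109090.9 Mb / 2940 s = 37.106 Mbps.
Audio: 512 kbps = 0.512 Mbps.
Video: 37.106 − 0.512 = 36.594 Mbps.

36.59 Mbps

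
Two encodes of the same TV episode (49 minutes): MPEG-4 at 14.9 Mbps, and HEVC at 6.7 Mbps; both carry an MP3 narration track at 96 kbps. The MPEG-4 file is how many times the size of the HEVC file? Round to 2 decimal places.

49 min = 2940 s
Audio: 96 kbps = 0.096 Mbps.
MPEG-4: 14.996 Mbps × 2940 s = 44088.2 Mb = 5.511 GB.
HEVC: 6.796 Mbps × 2940 s = 19980.2 Mb = 2.498 GB.
Ratio: 5.511 / 2.498 = 2.207.

2.21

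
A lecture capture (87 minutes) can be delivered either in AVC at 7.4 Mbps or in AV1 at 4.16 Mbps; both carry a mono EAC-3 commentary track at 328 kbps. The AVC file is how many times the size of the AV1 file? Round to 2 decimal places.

1.72

87 min = 5220 s
Audio: 328 kbps = 0.328 Mbps.
AVC: 7.728 Mbps × 5220 s = 40340.2 Mb = 5.043 GB.
AV1: 4.488 Mbps × 5220 s = 23427.4 Mb = 2.928 GB.
Ratio: 5.043 / 2.928 = 1.722.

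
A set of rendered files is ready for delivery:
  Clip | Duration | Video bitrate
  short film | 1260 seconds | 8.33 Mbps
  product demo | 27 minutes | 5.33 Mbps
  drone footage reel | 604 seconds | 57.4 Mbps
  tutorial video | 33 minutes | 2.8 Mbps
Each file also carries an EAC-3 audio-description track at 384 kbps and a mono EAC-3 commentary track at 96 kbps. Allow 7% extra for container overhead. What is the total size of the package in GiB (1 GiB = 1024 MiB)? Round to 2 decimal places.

7.72 GiB

Audio total: 384 + 96 = 480 kbps = 0.480 Mbps.
short film: 8.810 Mbps × 1260 s × 1.07 = 11877.6 Mb
product demo: 5.810 Mbps × 1620 s × 1.07 = 10071.1 Mb
drone footage reel: 57.880 Mbps × 604 s × 1.07 = 37406.7 Mb
tutorial video: 3.280 Mbps × 1980 s × 1.07 = 6949.0 Mb
Total: 66304.4 Mb = 8288.0 MB.
= 7.719 GiB.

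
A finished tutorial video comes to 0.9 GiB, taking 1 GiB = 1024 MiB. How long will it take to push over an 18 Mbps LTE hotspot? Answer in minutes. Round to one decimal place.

File: 0.9 GiB = 7730.9 Mb.
At 18 Mbps: 7730.9 / 18 = 429.5 s ≈ 7.16 minutes.

7.2 minutes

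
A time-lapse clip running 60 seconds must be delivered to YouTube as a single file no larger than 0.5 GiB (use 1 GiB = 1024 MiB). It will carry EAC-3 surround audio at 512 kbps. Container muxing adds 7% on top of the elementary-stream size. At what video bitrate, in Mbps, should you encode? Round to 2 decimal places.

Budget: 0.5 GiB = 4295.0 Mb.
Stream payload after overhead: 4295.0 / 1.07 = 4014.0 Mb.
Total bitrate budget: 4014.0 Mb / 60 s = 66.900 Mbps.
Audio: 512 kbps = 0.512 Mbps.
Video: 66.900 − 0.512 = 66.388 Mbps.

66.39 Mbps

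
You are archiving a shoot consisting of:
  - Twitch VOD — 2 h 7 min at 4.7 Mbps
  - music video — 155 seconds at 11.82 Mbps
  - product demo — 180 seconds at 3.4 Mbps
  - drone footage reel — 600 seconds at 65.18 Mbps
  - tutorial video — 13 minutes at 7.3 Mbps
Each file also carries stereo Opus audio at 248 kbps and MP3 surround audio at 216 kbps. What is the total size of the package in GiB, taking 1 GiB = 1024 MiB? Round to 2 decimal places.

Audio total: 248 + 216 = 464 kbps = 0.464 Mbps.
Twitch VOD: 5.164 Mbps × 7620 s = 39349.7 Mb
music video: 12.284 Mbps × 155 s = 1904.0 Mb
product demo: 3.864 Mbps × 180 s = 695.5 Mb
drone footage reel: 65.644 Mbps × 600 s = 39386.4 Mb
tutorial video: 7.764 Mbps × 780 s = 6055.9 Mb
Total: 87391.5 Mb = 10923.9 MB.
= 10.17 GiB.

10.17 GiB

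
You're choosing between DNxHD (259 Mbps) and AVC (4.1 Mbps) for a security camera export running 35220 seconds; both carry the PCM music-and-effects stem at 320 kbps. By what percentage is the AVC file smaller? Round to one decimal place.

98.3%

Audio: 320 kbps = 0.320 Mbps.
DNxHD: 259.320 Mbps × 35220 s = 9133250.4 Mb = 1063.250 GiB.
AVC: 4.420 Mbps × 35220 s = 155672.4 Mb = 18.123 GiB.
Reduction: (1 − 18.123/1063.250) × 100 = 98.30%.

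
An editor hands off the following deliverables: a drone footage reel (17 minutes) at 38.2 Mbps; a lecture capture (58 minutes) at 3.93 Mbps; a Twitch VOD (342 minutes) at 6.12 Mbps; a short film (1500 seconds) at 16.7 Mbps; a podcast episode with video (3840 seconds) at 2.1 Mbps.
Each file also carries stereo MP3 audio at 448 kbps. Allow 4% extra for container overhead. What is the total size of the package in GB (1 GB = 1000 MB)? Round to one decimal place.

Audio: 448 kbps = 0.448 Mbps.
drone footage reel: 38.648 Mbps × 1020 s × 1.04 = 40997.8 Mb
lecture capture: 4.378 Mbps × 3480 s × 1.04 = 15844.9 Mb
Twitch VOD: 6.568 Mbps × 20520 s × 1.04 = 140166.4 Mb
short film: 17.148 Mbps × 1500 s × 1.04 = 26750.9 Mb
podcast episode with video: 2.548 Mbps × 3840 s × 1.04 = 10175.7 Mb
Total: 233935.6 Mb = 29242.0 MB.
= 29.24 GB.

29.2 GB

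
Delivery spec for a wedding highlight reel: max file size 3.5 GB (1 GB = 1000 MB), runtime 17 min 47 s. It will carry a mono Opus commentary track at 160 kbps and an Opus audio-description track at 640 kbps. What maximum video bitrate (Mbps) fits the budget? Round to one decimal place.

Budget: 3.5 GB = 28000.0 Mb.
17 min 47 s = 1067 s
Total bitrate budget: 28000.0 Mb / 1067 s = 26.242 Mbps.
Audio total: 160 + 640 = 800 kbps = 0.800 Mbps.
Video: 26.242 − 0.800 = 25.442 Mbps.

25.4 Mbps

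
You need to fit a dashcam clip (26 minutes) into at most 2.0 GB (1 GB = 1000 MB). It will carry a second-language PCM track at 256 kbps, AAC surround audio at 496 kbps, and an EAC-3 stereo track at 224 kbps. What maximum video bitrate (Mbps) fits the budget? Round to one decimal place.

Budget: 2.0 GB = 16000.0 Mb.
26 min = 1560 s
Total bitrate budget: 16000.0 Mb / 1560 s = 10.256 Mbps.
Audio total: 256 + 496 + 224 = 976 kbps = 0.976 Mbps.
Video: 10.256 − 0.976 = 9.280 Mbps.

9.3 Mbps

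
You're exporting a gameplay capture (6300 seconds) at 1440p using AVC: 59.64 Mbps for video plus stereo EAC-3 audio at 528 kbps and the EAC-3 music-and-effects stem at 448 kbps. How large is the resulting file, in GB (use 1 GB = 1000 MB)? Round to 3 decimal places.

Audio total: 528 + 448 = 976 kbps = 0.976 Mbps.
Total bitrate: 59.64 + 0.976 = 60.616 Mbps.
Stream data: 60.616 Mbps × 6300 s = 381880.8 Mb.
381,881 Mb ÷ 8 = 47,735 MB → 47.74 GB.

47.735 GB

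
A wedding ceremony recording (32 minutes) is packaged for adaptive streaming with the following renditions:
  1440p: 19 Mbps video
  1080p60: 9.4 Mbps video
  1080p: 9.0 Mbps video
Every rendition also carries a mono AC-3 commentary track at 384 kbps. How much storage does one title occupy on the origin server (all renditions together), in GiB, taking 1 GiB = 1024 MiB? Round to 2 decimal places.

8.62 GiB

32 min = 1920 s
Audio: 384 kbps = 0.384 Mbps.
Sum of rendition bitrates: (19+0.384) + (9.4+0.384) + (9.0+0.384) = 38.552 Mbps.
× 1920 s = 74,020 Mb = 9,252 MB = 8.617 GiB.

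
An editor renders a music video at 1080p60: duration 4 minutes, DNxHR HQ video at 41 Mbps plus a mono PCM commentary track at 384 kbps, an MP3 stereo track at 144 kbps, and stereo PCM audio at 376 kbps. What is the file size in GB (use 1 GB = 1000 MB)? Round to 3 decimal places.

1.257 GB

4 min = 240 s
Audio total: 384 + 144 + 376 = 904 kbps = 0.904 Mbps.
Total bitrate: 41 + 0.904 = 41.904 Mbps.
Stream data: 41.904 Mbps × 240 s = 10057.0 Mb.
10,057 Mb ÷ 8 = 1,257 MB → 1.257 GB.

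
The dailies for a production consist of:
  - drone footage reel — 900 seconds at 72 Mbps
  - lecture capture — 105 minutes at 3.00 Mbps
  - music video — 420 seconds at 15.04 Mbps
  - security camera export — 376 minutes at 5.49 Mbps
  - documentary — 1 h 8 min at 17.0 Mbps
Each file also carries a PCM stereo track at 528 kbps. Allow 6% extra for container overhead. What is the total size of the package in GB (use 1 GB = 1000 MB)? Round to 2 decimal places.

Audio: 528 kbps = 0.528 Mbps.
drone footage reel: 72.528 Mbps × 900 s × 1.06 = 69191.7 Mb
lecture capture: 3.528 Mbps × 6300 s × 1.06 = 23560.0 Mb
music video: 15.568 Mbps × 420 s × 1.06 = 6930.9 Mb
security camera export: 6.018 Mbps × 22560 s × 1.06 = 143912.0 Mb
documentary: 17.528 Mbps × 4080 s × 1.06 = 75805.1 Mb
Total: 319399.7 Mb = 39925.0 MB.
= 39.92 GB.

39.92 GB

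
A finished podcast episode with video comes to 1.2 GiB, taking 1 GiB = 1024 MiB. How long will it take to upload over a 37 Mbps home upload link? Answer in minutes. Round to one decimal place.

4.6 minutes

File: 1.2 GiB = 10307.9 Mb.
At 37 Mbps: 10307.9 / 37 = 278.6 s ≈ 4.64 minutes.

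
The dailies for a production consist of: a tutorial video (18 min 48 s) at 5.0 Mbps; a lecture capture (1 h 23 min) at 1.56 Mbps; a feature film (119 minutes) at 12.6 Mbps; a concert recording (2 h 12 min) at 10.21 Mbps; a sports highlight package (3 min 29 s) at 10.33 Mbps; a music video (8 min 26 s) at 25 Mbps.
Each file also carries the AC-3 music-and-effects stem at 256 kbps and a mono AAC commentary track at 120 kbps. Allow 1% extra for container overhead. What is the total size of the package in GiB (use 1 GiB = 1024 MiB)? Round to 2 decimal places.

Audio total: 256 + 120 = 376 kbps = 0.376 Mbps.
tutorial video: 5.376 Mbps × 1128 s × 1.01 = 6124.8 Mb
lecture capture: 1.936 Mbps × 4980 s × 1.01 = 9737.7 Mb
feature film: 12.976 Mbps × 7140 s × 1.01 = 93575.1 Mb
concert recording: 10.586 Mbps × 7920 s × 1.01 = 84679.5 Mb
sports highlight package: 10.706 Mbps × 209 s × 1.01 = 2259.9 Mb
music video: 25.376 Mbps × 506 s × 1.01 = 12968.7 Mb
Total: 209345.7 Mb = 26168.2 MB.
= 24.37 GiB.

24.37 GiB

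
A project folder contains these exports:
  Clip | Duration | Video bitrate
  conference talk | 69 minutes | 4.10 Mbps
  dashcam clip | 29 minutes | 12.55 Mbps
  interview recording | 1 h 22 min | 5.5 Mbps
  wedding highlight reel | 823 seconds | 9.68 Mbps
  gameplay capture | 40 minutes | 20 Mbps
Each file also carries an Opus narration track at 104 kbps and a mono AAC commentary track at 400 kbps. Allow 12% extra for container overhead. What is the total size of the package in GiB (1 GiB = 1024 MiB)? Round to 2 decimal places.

Audio total: 104 + 400 = 504 kbps = 0.504 Mbps.
conference talk: 4.604 Mbps × 4140 s × 1.12 = 21347.8 Mb
dashcam clip: 13.054 Mbps × 1740 s × 1.12 = 25439.6 Mb
interview recording: 6.004 Mbps × 4920 s × 1.12 = 33084.4 Mb
wedding highlight reel: 10.184 Mbps × 823 s × 1.12 = 9387.2 Mb
gameplay capture: 20.504 Mbps × 2400 s × 1.12 = 55114.8 Mb
Total: 144373.9 Mb = 18046.7 MB.
= 16.81 GiB.

16.81 GiB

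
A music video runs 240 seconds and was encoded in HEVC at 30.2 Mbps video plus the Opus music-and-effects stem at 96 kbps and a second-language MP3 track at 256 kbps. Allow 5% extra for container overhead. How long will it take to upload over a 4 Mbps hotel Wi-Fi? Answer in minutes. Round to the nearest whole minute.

32 minutes

Audio total: 96 + 256 = 352 kbps = 0.352 Mbps.
Total bitrate: 30.552 Mbps.
File: 30.552 Mbps × 240 s = 7332.5 Mb.
With 5% container overhead: ×1.05. → 7699.1 Mb.
At 4 Mbps: 7699.1 / 4 = 1924.8 s ≈ 32.1 minutes.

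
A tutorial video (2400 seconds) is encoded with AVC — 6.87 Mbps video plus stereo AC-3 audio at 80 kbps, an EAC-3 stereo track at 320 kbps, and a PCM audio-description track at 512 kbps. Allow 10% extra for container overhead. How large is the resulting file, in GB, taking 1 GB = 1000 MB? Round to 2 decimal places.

2.57 GB

Audio total: 80 + 320 + 512 = 912 kbps = 0.912 Mbps.
Total bitrate: 6.87 + 0.912 = 7.782 Mbps.
Stream data: 7.782 Mbps × 2400 s = 18676.8 Mb.
With 10% container overhead: ×1.10.
20,544 Mb ÷ 8 = 2,568 MB → 2.568 GB.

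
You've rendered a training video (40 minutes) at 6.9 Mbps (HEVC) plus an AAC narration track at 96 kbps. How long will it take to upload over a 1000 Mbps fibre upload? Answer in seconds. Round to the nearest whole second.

40 min = 2400 s
Audio: 96 kbps = 0.096 Mbps.
Total bitrate: 6.996 Mbps.
File: 6.996 Mbps × 2400 s = 16790.4 Mb.
At 1000 Mbps: 16790.4 / 1000 = 16.8 s ≈ 16.8 seconds.

17 seconds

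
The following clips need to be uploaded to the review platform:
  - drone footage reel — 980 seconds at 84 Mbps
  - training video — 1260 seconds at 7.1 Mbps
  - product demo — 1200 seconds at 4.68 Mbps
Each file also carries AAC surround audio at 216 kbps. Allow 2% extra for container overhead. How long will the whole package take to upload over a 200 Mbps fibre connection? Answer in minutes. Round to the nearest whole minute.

8 minutes

Audio: 216 kbps = 0.216 Mbps.
drone footage reel: 84.216 Mbps × 980 s × 1.02 = 84182.3 Mb
training video: 7.316 Mbps × 1260 s × 1.02 = 9402.5 Mb
product demo: 4.896 Mbps × 1200 s × 1.02 = 5992.7 Mb
Total: 99577.5 Mb = 12447.2 MB.
At 200 Mbps: 99577.5 / 200 = 498 s ≈ 8.3 minutes.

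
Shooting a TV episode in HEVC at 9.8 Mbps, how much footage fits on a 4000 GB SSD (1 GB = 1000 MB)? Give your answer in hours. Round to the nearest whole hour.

907 hours

Capacity: 4000 GB = 32,000,000 Mb.
Recording time: 32,000,000 / 9.800 = 3,265,306 s ≈ 907 hours.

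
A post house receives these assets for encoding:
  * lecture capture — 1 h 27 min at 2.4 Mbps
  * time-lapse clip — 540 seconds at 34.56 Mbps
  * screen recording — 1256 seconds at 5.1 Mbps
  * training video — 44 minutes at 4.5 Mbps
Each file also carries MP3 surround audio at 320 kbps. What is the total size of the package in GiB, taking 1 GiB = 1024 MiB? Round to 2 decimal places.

Audio: 320 kbps = 0.320 Mbps.
lecture capture: 2.720 Mbps × 5220 s = 14198.4 Mb
time-lapse clip: 34.880 Mbps × 540 s = 18835.2 Mb
screen recording: 5.420 Mbps × 1256 s = 6807.5 Mb
training video: 4.820 Mbps × 2640 s = 12724.8 Mb
Total: 52565.9 Mb = 6570.7 MB.
= 6.119 GiB.

6.12 GiB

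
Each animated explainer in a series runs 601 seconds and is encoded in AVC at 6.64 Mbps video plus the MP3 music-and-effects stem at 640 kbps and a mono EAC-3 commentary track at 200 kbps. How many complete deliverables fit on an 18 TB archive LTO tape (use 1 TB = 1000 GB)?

Audio total: 640 + 200 = 840 kbps = 0.840 Mbps.
Total bitrate: 7.480 Mbps.
Per item: 7.480 Mbps × 601 s = 4,495 Mb = 561.9 MB.
Capacity: 18 TB = 144,000,000 Mb; 32032.17 items → 32032 complete.

32032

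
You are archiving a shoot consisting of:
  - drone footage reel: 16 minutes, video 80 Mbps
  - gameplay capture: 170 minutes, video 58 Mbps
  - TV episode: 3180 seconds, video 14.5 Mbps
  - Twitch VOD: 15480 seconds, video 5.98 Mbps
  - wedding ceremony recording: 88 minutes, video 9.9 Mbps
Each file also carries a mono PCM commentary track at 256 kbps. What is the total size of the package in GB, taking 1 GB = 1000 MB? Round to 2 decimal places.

108.54 GB

Audio: 256 kbps = 0.256 Mbps.
drone footage reel: 80.256 Mbps × 960 s = 77045.8 Mb
gameplay capture: 58.256 Mbps × 10200 s = 594211.2 Mb
TV episode: 14.756 Mbps × 3180 s = 46924.1 Mb
Twitch VOD: 6.236 Mbps × 15480 s = 96533.3 Mb
wedding ceremony recording: 10.156 Mbps × 5280 s = 53623.7 Mb
Total: 868338.0 Mb = 108542.2 MB.
= 108.5 GB.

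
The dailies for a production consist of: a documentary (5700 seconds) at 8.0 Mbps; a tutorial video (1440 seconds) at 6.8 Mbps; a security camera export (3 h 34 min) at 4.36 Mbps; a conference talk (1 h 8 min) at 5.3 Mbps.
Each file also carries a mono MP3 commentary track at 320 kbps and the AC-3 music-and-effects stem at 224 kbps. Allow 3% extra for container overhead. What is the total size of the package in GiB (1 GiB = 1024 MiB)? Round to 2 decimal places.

Audio total: 320 + 224 = 544 kbps = 0.544 Mbps.
documentary: 8.544 Mbps × 5700 s × 1.03 = 50161.8 Mb
tutorial video: 7.344 Mbps × 1440 s × 1.03 = 10892.6 Mb
security camera export: 4.904 Mbps × 12840 s × 1.03 = 64856.4 Mb
conference talk: 5.844 Mbps × 4080 s × 1.03 = 24558.8 Mb
Total: 150469.7 Mb = 18808.7 MB.
= 17.52 GiB.

17.52 GiB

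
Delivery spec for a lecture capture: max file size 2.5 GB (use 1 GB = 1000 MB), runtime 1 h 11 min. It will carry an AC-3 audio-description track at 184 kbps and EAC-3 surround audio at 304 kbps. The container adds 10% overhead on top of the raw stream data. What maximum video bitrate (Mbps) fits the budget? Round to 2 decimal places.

3.78 Mbps

Budget: 2.5 GB = 20000.0 Mb.
Stream payload after overhead: 20000.0 / 1.10 = 18181.8 Mb.
1 h 11 min = 71 min = 4260 s
Total bitrate budget: 18181.8 Mb / 4260 s = 4.268 Mbps.
Audio total: 184 + 304 = 488 kbps = 0.488 Mbps.
Video: 4.268 − 0.488 = 3.780 Mbps.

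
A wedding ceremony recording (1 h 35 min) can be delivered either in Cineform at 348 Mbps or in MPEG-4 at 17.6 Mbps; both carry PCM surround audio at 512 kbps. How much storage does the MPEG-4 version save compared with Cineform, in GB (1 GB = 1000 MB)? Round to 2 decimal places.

1 h 35 min = 95 min = 5700 s
Audio: 512 kbps = 0.512 Mbps.
Cineform: 348.512 Mbps × 5700 s = 1986518.4 Mb = 248.315 GB.
MPEG-4: 18.112 Mbps × 5700 s = 103238.4 Mb = 12.905 GB.
Saving: 248.315 − 12.905 = 235.410 GB.

235.41 GB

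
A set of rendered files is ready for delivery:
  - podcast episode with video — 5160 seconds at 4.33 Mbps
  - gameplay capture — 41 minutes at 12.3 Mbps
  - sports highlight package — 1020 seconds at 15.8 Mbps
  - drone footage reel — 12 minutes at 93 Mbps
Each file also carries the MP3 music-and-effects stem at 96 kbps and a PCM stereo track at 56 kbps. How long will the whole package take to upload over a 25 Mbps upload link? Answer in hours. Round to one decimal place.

Audio total: 96 + 56 = 152 kbps = 0.152 Mbps.
podcast episode with video: 4.482 Mbps × 5160 s = 23127.1 Mb
gameplay capture: 12.452 Mbps × 2460 s = 30631.9 Mb
sports highlight package: 15.952 Mbps × 1020 s = 16271.0 Mb
drone footage reel: 93.152 Mbps × 720 s = 67069.4 Mb
Total: 137099.5 Mb = 17137.4 MB.
At 25 Mbps: 137099.5 / 25 = 5484 s ≈ 1.52 hours.

1.5 hours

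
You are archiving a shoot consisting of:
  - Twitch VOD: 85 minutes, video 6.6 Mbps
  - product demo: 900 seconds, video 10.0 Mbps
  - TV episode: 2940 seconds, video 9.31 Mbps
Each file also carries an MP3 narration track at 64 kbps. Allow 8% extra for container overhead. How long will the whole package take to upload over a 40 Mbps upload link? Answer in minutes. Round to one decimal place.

Audio: 64 kbps = 0.064 Mbps.
Twitch VOD: 6.664 Mbps × 5100 s × 1.08 = 36705.3 Mb
product demo: 10.064 Mbps × 900 s × 1.08 = 9782.2 Mb
TV episode: 9.374 Mbps × 2940 s × 1.08 = 29764.3 Mb
Total: 76251.8 Mb = 9531.5 MB.
At 40 Mbps: 76251.8 / 40 = 1906 s ≈ 31.8 minutes.

31.8 minutes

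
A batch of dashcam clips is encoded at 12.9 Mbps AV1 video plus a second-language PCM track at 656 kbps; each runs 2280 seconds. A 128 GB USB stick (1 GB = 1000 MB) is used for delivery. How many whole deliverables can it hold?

Audio: 656 kbps = 0.656 Mbps.
Total bitrate: 13.556 Mbps.
Per item: 13.556 Mbps × 2280 s = 30,908 Mb = 3,863 MB.
Capacity: 128 GB = 1,024,000 Mb; 33.13 items → 33 complete.

33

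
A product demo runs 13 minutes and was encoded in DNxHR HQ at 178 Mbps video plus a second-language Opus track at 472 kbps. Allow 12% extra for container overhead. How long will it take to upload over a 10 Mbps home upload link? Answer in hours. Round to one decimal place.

13 min = 780 s
Audio: 472 kbps = 0.472 Mbps.
Total bitrate: 178.472 Mbps.
File: 178.472 Mbps × 780 s = 139208.2 Mb.
With 12% container overhead: ×1.12. → 155913.1 Mb.
At 10 Mbps: 155913.1 / 10 = 15591.3 s ≈ 4.33 hours.

4.3 hours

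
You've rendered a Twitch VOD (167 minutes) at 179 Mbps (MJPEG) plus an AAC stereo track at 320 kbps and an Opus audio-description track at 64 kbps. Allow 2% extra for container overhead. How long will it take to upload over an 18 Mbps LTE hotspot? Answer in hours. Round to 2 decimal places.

167 min = 10020 s
Audio total: 320 + 64 = 384 kbps = 0.384 Mbps.
Total bitrate: 179.384 Mbps.
File: 179.384 Mbps × 10020 s = 1797427.7 Mb.
With 2% container overhead: ×1.02. → 1833376.2 Mb.
At 18 Mbps: 1833376.2 / 18 = 101854.2 s ≈ 28.3 hours.

28.29 hours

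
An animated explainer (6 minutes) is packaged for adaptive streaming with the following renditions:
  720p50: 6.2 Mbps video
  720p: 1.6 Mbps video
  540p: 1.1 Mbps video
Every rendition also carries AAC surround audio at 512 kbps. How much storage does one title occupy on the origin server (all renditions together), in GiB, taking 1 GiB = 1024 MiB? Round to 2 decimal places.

0.44 GiB

6 min = 360 s
Audio: 512 kbps = 0.512 Mbps.
Sum of rendition bitrates: (6.2+0.512) + (1.6+0.512) + (1.1+0.512) = 10.436 Mbps.
× 360 s = 3,757 Mb = 469.6 MB = 0.4374 GiB.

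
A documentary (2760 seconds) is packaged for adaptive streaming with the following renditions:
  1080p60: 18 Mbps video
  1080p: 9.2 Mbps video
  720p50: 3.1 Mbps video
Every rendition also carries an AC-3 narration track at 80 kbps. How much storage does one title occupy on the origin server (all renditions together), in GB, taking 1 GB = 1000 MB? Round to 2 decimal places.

Audio: 80 kbps = 0.080 Mbps.
Sum of rendition bitrates: (18+0.080) + (9.2+0.080) + (3.1+0.080) = 30.540 Mbps.
× 2760 s = 84,290 Mb = 10,536 MB = 10.54 GB.

10.54 GB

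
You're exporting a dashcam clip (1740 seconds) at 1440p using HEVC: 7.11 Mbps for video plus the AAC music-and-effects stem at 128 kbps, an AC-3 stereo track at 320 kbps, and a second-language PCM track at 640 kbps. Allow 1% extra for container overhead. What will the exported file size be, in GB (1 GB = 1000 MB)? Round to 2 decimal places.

1.80 GB

Audio total: 128 + 320 + 640 = 1088 kbps = 1.088 Mbps.
Total bitrate: 7.11 + 1.088 = 8.198 Mbps.
Stream data: 8.198 Mbps × 1740 s = 14264.5 Mb.
With 1% container overhead: ×1.01.
14,407 Mb ÷ 8 = 1,801 MB → 1.801 GB.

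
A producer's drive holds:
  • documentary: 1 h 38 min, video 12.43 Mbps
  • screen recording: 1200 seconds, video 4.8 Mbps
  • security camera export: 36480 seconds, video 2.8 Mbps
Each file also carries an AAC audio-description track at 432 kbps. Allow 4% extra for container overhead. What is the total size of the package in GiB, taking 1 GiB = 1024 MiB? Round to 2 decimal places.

Audio: 432 kbps = 0.432 Mbps.
documentary: 12.862 Mbps × 5880 s × 1.04 = 78653.7 Mb
screen recording: 5.232 Mbps × 1200 s × 1.04 = 6529.5 Mb
security camera export: 3.232 Mbps × 36480 s × 1.04 = 122619.5 Mb
Total: 207802.7 Mb = 25975.3 MB.
= 24.19 GiB.

24.19 GiB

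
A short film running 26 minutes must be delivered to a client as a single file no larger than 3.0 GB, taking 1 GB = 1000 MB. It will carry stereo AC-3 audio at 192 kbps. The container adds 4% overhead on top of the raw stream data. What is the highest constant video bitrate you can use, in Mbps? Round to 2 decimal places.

14.60 Mbps

Budget: 3.0 GB = 24000.0 Mb.
Stream payload after overhead: 24000.0 / 1.04 = 23076.9 Mb.
26 min = 1560 s
Total bitrate budget: 23076.9 Mb / 1560 s = 14.793 Mbps.
Audio: 192 kbps = 0.192 Mbps.
Video: 14.793 − 0.192 = 14.601 Mbps.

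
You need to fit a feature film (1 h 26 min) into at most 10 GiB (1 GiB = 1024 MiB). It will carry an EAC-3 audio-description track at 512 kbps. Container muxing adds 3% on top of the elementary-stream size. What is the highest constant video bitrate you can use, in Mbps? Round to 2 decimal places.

15.65 Mbps

Budget: 10 GiB = 85899.3 Mb.
Stream payload after overhead: 85899.3 / 1.03 = 83397.4 Mb.
1 h 26 min = 86 min = 5160 s
Total bitrate budget: 83397.4 Mb / 5160 s = 16.162 Mbps.
Audio: 512 kbps = 0.512 Mbps.
Video: 16.162 − 0.512 = 15.650 Mbps.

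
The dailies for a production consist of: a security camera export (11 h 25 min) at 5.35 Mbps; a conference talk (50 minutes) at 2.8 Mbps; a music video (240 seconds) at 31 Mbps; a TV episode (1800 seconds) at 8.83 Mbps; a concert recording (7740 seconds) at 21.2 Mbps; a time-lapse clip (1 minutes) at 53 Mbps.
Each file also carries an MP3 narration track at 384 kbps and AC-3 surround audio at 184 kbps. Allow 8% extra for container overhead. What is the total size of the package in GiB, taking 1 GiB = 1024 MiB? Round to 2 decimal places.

56.52 GiB

Audio total: 384 + 184 = 568 kbps = 0.568 Mbps.
security camera export: 5.918 Mbps × 41100 s × 1.08 = 262688.2 Mb
conference talk: 3.368 Mbps × 3000 s × 1.08 = 10912.3 Mb
music video: 31.568 Mbps × 240 s × 1.08 = 8182.4 Mb
TV episode: 9.398 Mbps × 1800 s × 1.08 = 18269.7 Mb
concert recording: 21.768 Mbps × 7740 s × 1.08 = 181963.1 Mb
time-lapse clip: 53.568 Mbps × 60 s × 1.08 = 3471.2 Mb
Total: 485486.9 Mb = 60685.9 MB.
= 56.52 GiB.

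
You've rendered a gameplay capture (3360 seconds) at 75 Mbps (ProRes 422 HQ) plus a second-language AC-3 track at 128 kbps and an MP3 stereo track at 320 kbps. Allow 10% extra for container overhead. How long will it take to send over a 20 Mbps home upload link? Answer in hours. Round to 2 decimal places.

3.87 hours

Audio total: 128 + 320 = 448 kbps = 0.448 Mbps.
Total bitrate: 75.448 Mbps.
File: 75.448 Mbps × 3360 s = 253505.3 Mb.
With 10% container overhead: ×1.10. → 278855.8 Mb.
At 20 Mbps: 278855.8 / 20 = 13942.8 s ≈ 3.87 hours.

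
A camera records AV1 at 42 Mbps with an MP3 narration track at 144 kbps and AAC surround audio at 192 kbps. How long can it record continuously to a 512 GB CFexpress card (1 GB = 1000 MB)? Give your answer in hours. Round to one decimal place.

Audio total: 144 + 192 = 336 kbps = 0.336 Mbps.
Total bitrate: 42 + 0.336 = 42.336 Mbps.
Capacity: 512 GB = 4,096,000 Mb.
Recording time: 4,096,000 / 42.336 = 96,750 s ≈ 26.9 hours.

26.9 hours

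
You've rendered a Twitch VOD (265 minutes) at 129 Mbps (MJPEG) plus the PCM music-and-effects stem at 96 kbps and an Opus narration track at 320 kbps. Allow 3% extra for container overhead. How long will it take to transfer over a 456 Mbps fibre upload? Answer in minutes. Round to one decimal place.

77.5 minutes

265 min = 15900 s
Audio total: 96 + 320 = 416 kbps = 0.416 Mbps.
Total bitrate: 129.416 Mbps.
File: 129.416 Mbps × 15900 s = 2057714.4 Mb.
With 3% container overhead: ×1.03. → 2119445.8 Mb.
At 456 Mbps: 2119445.8 / 456 = 4647.9 s ≈ 77.5 minutes.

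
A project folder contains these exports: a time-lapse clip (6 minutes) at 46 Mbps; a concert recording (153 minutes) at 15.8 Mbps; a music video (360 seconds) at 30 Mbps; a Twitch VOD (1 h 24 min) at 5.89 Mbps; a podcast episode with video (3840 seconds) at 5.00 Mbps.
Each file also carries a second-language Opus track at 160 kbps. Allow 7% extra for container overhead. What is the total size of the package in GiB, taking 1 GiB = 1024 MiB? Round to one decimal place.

27.9 GiB

Audio: 160 kbps = 0.160 Mbps.
time-lapse clip: 46.160 Mbps × 360 s × 1.07 = 17780.8 Mb
concert recording: 15.960 Mbps × 9180 s × 1.07 = 156768.7 Mb
music video: 30.160 Mbps × 360 s × 1.07 = 11617.6 Mb
Twitch VOD: 6.050 Mbps × 5040 s × 1.07 = 32626.4 Mb
podcast episode with video: 5.160 Mbps × 3840 s × 1.07 = 21201.4 Mb
Total: 239995.0 Mb = 29999.4 MB.
= 27.94 GiB.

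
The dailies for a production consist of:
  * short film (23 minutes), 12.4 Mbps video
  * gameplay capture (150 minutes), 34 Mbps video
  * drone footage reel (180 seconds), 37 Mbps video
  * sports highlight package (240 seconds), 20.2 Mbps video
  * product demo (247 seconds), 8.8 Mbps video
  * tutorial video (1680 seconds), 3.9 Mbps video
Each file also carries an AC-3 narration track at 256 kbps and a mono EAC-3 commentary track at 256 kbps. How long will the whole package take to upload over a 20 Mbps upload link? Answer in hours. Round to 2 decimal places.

Audio total: 256 + 256 = 512 kbps = 0.512 Mbps.
short film: 12.912 Mbps × 1380 s = 17818.6 Mb
gameplay capture: 34.512 Mbps × 9000 s = 310608.0 Mb
drone footage reel: 37.512 Mbps × 180 s = 6752.2 Mb
sports highlight package: 20.712 Mbps × 240 s = 4970.9 Mb
product demo: 9.312 Mbps × 247 s = 2300.1 Mb
tutorial video: 4.412 Mbps × 1680 s = 7412.2 Mb
Total: 349861.8 Mb = 43732.7 MB.
At 20 Mbps: 349861.8 / 20 = 17493 s ≈ 4.86 hours.

4.86 hours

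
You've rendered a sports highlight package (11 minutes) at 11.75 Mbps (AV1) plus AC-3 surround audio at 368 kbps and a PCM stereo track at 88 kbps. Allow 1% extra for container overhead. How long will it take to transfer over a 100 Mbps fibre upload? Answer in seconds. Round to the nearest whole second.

11 min = 660 s
Audio total: 368 + 88 = 456 kbps = 0.456 Mbps.
Total bitrate: 12.206 Mbps.
File: 12.206 Mbps × 660 s = 8056.0 Mb.
With 1% container overhead: ×1.01. → 8136.5 Mb.
At 100 Mbps: 8136.5 / 100 = 81.4 s ≈ 81.4 seconds.

81 seconds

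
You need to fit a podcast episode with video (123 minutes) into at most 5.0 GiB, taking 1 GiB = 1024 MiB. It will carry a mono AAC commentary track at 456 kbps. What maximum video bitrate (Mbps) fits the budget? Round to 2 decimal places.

5.36 Mbps

Budget: 5.0 GiB = 42949.7 Mb.
123 min = 7380 s
Total bitrate budget: 42949.7 Mb / 7380 s = 5.820 Mbps.
Audio: 456 kbps = 0.456 Mbps.
Video: 5.820 − 0.456 = 5.364 Mbps.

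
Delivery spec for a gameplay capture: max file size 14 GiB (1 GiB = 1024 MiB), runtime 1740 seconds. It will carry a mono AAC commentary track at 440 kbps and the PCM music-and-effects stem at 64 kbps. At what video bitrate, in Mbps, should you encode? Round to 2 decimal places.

68.61 Mbps

Budget: 14 GiB = 120259.1 Mb.
Total bitrate budget: 120259.1 Mb / 1740 s = 69.114 Mbps.
Audio total: 440 + 64 = 504 kbps = 0.504 Mbps.
Video: 69.114 − 0.504 = 68.610 Mbps.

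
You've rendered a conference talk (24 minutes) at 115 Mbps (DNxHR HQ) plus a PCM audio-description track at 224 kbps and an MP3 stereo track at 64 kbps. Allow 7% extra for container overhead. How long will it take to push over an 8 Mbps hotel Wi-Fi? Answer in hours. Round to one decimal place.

6.2 hours

24 min = 1440 s
Audio total: 224 + 64 = 288 kbps = 0.288 Mbps.
Total bitrate: 115.288 Mbps.
File: 115.288 Mbps × 1440 s = 166014.7 Mb.
With 7% container overhead: ×1.07. → 177635.8 Mb.
At 8 Mbps: 177635.8 / 8 = 22204.5 s ≈ 6.17 hours.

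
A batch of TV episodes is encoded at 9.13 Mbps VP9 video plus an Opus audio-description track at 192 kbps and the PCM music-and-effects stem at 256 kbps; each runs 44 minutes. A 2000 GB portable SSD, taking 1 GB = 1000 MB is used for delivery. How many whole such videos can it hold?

632

44 min = 2640 s
Audio total: 192 + 256 = 448 kbps = 0.448 Mbps.
Total bitrate: 9.578 Mbps.
Per item: 9.578 Mbps × 2640 s = 25,286 Mb = 3,161 MB.
Capacity: 2000 GB = 16,000,000 Mb; 632.76 items → 632 complete.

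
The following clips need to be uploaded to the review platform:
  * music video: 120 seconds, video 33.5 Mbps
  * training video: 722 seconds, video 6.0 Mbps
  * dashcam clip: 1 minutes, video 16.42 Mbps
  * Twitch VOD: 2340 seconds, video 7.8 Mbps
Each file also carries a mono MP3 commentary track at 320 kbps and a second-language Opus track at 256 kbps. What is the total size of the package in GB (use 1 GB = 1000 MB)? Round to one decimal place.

Audio total: 320 + 256 = 576 kbps = 0.576 Mbps.
music video: 34.076 Mbps × 120 s = 4089.1 Mb
training video: 6.576 Mbps × 722 s = 4747.9 Mb
dashcam clip: 16.996 Mbps × 60 s = 1019.8 Mb
Twitch VOD: 8.376 Mbps × 2340 s = 19599.8 Mb
Total: 29456.6 Mb = 3682.1 MB.
= 3.682 GB.

3.7 GB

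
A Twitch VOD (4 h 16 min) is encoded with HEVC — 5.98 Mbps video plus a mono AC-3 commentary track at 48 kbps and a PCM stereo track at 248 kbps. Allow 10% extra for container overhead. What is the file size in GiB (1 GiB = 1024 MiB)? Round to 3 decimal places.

12.345 GiB

4 h 16 min = 256 min = 15360 s
Audio total: 48 + 248 = 296 kbps = 0.296 Mbps.
Total bitrate: 5.98 + 0.296 = 6.276 Mbps.
Stream data: 6.276 Mbps × 15360 s = 96399.4 Mb.
With 10% container overhead: ×1.10.
106,039 Mb = 13,254,912,000 bytes ÷ 1,073,741,824 = 12.34 GiB.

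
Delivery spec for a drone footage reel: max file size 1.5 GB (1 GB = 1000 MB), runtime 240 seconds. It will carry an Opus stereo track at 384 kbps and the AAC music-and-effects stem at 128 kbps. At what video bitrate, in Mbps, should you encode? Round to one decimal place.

Budget: 1.5 GB = 12000.0 Mb.
Total bitrate budget: 12000.0 Mb / 240 s = 50.000 Mbps.
Audio total: 384 + 128 = 512 kbps = 0.512 Mbps.
Video: 50.000 − 0.512 = 49.488 Mbps.

49.5 Mbps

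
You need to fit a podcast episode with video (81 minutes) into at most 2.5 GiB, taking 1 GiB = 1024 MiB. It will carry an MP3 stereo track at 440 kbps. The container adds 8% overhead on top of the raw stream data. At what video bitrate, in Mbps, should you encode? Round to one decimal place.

3.7 Mbps

Budget: 2.5 GiB = 21474.8 Mb.
Stream payload after overhead: 21474.8 / 1.08 = 19884.1 Mb.
81 min = 4860 s
Total bitrate budget: 19884.1 Mb / 4860 s = 4.091 Mbps.
Audio: 440 kbps = 0.440 Mbps.
Video: 4.091 − 0.440 = 3.651 Mbps.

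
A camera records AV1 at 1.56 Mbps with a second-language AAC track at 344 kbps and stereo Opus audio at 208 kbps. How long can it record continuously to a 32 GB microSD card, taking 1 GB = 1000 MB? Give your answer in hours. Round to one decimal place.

Audio total: 344 + 208 = 552 kbps = 0.552 Mbps.
Total bitrate: 1.56 + 0.552 = 2.112 Mbps.
Capacity: 32 GB = 256,000 Mb.
Recording time: 256,000 / 2.112 = 121,212 s ≈ 33.7 hours.

33.7 hours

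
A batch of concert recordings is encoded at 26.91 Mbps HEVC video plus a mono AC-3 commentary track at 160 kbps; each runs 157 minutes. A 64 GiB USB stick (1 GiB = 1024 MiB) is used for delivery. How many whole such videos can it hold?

157 min = 9420 s
Audio: 160 kbps = 0.160 Mbps.
Total bitrate: 27.070 Mbps.
Per item: 27.070 Mbps × 9420 s = 254,999 Mb = 31,875 MB.
Capacity: 64 GiB = 549,756 Mb; 2.16 items → 2 complete.

2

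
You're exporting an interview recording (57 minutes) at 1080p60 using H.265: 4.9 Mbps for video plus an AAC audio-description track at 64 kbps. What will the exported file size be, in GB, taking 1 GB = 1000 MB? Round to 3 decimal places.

57 min = 3420 s
Audio: 64 kbps = 0.064 Mbps.
Total bitrate: 4.9 + 0.064 = 4.964 Mbps.
Stream data: 4.964 Mbps × 3420 s = 16976.9 Mb.
16,977 Mb ÷ 8 = 2,122 MB → 2.122 GB.

2.122 GB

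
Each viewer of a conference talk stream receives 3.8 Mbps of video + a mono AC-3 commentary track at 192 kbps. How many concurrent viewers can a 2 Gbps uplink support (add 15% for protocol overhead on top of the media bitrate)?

435

Audio: 192 kbps = 0.192 Mbps.
Per-viewer media rate: 3.992 Mbps.
On the wire with 15% overhead: 4.591 Mbps.
2 Gbps = 2,000 Mbps; 2,000 / 4.591 = 435.65 → 435 viewers.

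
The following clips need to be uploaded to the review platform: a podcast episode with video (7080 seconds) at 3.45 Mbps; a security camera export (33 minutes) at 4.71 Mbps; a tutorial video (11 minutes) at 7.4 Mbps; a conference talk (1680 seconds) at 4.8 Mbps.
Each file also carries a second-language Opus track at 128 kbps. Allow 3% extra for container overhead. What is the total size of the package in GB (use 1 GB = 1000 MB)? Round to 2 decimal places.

6.20 GB

Audio: 128 kbps = 0.128 Mbps.
podcast episode with video: 3.578 Mbps × 7080 s × 1.03 = 26092.2 Mb
security camera export: 4.838 Mbps × 1980 s × 1.03 = 9866.6 Mb
tutorial video: 7.528 Mbps × 660 s × 1.03 = 5117.5 Mb
conference talk: 4.928 Mbps × 1680 s × 1.03 = 8527.4 Mb
Total: 49603.8 Mb = 6200.5 MB.
= 6.200 GB.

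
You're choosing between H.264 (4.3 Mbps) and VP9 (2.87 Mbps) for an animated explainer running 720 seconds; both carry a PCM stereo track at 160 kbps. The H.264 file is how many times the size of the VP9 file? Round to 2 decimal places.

1.47

Audio: 160 kbps = 0.160 Mbps.
H.264: 4.460 Mbps × 720 s = 3211.2 Mb = 401.400 MB.
VP9: 3.030 Mbps × 720 s = 2181.6 Mb = 272.700 MB.
Ratio: 401.400 / 272.700 = 1.472.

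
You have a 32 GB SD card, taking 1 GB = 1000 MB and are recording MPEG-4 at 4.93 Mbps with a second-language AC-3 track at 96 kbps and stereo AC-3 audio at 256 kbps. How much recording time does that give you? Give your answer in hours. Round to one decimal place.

Audio total: 96 + 256 = 352 kbps = 0.352 Mbps.
Total bitrate: 4.93 + 0.352 = 5.282 Mbps.
Capacity: 32 GB = 256,000 Mb.
Recording time: 256,000 / 5.282 = 48,466 s ≈ 13.5 hours.

13.5 hours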